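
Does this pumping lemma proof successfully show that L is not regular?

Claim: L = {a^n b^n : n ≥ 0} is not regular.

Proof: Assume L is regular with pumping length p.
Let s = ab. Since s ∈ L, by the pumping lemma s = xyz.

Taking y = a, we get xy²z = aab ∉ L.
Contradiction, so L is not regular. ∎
The proof is INCORRECT.

Error: The string s = ab may be shorter than p.
The pumping lemma only applies to strings with |s| ≥ p, and p is not under our control.
We must choose s in terms of p, e.g. s = a^p b^p, to ensure |s| ≥ p.
(The proof also fixes one particular y; a valid argument must handle every decomposition with |xy| ≤ p and |y| ≥ 1 — for s = a^p b^p this forces y = a^k, and then xy²z = a^(p+k) b^p ∉ L.)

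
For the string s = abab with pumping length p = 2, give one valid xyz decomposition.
x = '', y = 'a', z = 'bab'

For s = abab and p = 2, one valid decomposition is:
- x = '' (length 0)
- y = 'a' (length 1)
- z = 'bab' (length 3)

Verification:
- xyz = '' + 'a' + 'bab' = abab ✓
- |xy| = 1 ≤ 2 ✓
- |y| = 1 > 0 ✓

All pumping lemma constraints are satisfied.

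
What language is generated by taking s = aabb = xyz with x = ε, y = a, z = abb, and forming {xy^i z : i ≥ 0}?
{xy^i z : i ≥ 0} = {a^(i+1) b^2 : i ≥ 0} = {abb, aabb, aaabb, ...}

With x = ε, y = a, z = abb: Starting with aabb and pumping the first 'a' (z = abb keeps the second 'a'), we get strings with i+1 a's followed by 2 b's for i = 0, 1, 2, ...; note bb is not produced because z always contributes one a.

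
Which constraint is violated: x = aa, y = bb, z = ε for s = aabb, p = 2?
Violated: |xy| ≤ p

The decomposition x = aa, y = bb, z = ε for s = aabb with p = 2
violates the constraint: |xy| ≤ p

|xy| = |aabb| = 4 > 2 = p. The decomposition puts too many characters in xy.

Pumping lemma constraints:
1. xyz = s (decomposition is valid)
2. |xy| ≤ p
3. |y| > 0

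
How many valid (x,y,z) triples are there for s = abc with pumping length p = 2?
3

For s = 'abc' with pumping length p = 2:

Constraints: |xy| ≤ 2, |y| > 0

Valid decompositions (|xy| ≤ p, |y| ≥ 1):
  • x='', y='a', z='bc'
  • x='a', y='b', z='c'
  • x='', y='ab', z='c'

Total count: 3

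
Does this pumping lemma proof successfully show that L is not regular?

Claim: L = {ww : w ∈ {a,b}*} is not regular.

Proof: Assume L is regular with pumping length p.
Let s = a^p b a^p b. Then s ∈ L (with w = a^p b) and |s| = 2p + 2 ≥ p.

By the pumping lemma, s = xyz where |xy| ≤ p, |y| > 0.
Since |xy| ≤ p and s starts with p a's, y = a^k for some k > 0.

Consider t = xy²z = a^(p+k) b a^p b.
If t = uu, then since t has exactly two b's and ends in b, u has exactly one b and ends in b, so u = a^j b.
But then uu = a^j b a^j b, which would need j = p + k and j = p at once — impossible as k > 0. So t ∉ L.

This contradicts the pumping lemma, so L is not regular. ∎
The proof is correct.

This proof is valid because:
1. s = a^p b a^p b is in L and is chosen in terms of p, so |s| ≥ p holds for every p
2. The decomposition analysis is correct: |xy| ≤ p forces y to lie inside the leading a's
3. The contradiction is valid: the argument shows a^(p+k) b a^p b cannot be split into two equal halves
4. The conclusion follows logically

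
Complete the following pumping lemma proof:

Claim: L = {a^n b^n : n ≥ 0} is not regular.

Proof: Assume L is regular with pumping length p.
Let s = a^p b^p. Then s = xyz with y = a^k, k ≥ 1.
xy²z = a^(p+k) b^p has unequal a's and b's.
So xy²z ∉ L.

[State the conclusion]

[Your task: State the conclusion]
This contradicts the pumping lemma for regular languages,
which guarantees xy^i z ∈ L for all i ≥ 0.

Since our assumption that L is regular leads to a contradiction,
we conclude that L = {a^n b^n : n ≥ 0} is NOT regular. ∎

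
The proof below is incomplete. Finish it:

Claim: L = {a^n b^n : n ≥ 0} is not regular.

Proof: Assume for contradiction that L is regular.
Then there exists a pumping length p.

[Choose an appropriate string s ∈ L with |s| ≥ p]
s = a^p b^p

This string is in L (has equal a's and b's) and has length 2p ≥ p.
Any decomposition xyz with |xy| ≤ p means y consists only of a's,
so pumping will unbalance the counts.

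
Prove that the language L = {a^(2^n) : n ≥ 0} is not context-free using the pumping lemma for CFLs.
Assume for contradiction that L is context-free, and let p ≥ 1 be the pumping length given by the pumping lemma for CFLs.
Choose s = a^(2^p). Then s ∈ L and |s| = 2^p ≥ p.
By the CFL pumping lemma, s = uvxyz for some u, v, x, y, z with |vxy| ≤ p, |vy| ≥ 1, and uv^i xy^i z ∈ L for every i ≥ 0.
All symbols are a's, so only lengths matter: let k = |vy|, with 1 ≤ k ≤ |vxy| ≤ p < 2^p.

Take i = 2: |uv²xy²z| = 2^p + k, and 2^p < 2^p + k < 2^p + 2^p = 2^(p+1).
So the length lies strictly between consecutive powers of two and is not a power of 2; uv²xy²z ∉ L.

This contradicts the CFL pumping lemma, which requires uv^i xy^i z ∈ L for all i ≥ 0.
Hence L = {a^(2^n) : n ≥ 0} is not context-free. ∎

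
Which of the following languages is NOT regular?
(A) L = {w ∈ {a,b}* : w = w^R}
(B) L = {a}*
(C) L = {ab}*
(A) {w ∈ {a,b}* : w = w^R}

(A) L = {w ∈ {a,b}* : w = w^R} is NOT regular.

The pumping lemma can be used to prove this:
After pumping, the string is no longer symmetric

The other languages are regular because they can be recognized by finite automata.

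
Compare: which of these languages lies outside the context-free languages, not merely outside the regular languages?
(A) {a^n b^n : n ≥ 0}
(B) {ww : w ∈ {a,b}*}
(B) {ww : w ∈ {a,b}*}

(B) {ww : w ∈ {a,b}*} requires the CFL pumping lemma.

- {a^n b^n : n ≥ 0} is context-free (but not regular)
  • Can be shown non-regular with the regular pumping lemma
  • After pumping, the number of a's and b's become unequal

- {ww : w ∈ {a,b}*} is NOT context-free
  • Requires the CFL pumping lemma to prove
  • Even a PDA cannot compare two arbitrary halves symbol by symbol; CFL pumping on a^p b^p a^p b^p fails

The CFL pumping lemma is "stronger" in that it can prove non-membership
in the larger class of context-free languages.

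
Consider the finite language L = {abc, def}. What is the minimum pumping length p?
p = 4

For a finite language L, the pumping lemma holds vacuously if p > max|s| for s ∈ L.

The longest string in L = {abc, def} has length 3.
If p = 4, then no string s ∈ L has |s| ≥ p, so the condition is vacuously true.

The minimum pumping length is p = 4.

Why no smaller p works: for any p ≤ 3, the longest string s ∈ L has |s| = 3 ≥ p, so it would
have to be pumpable; but pumping up (i = 2, 3, ...) produces ever longer strings, which cannot all lie in the
finite language L. So the pumping property fails for every p ≤ 3.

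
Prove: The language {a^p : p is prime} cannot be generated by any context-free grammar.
Assume for contradiction that L is context-free, and let p ≥ 1 be the pumping length given by the pumping lemma for CFLs.
Choose a prime q with q ≥ p and let s = a^q. Then s ∈ L and |s| = q ≥ p.
By the CFL pumping lemma, s = uvxyz for some u, v, x, y, z with |vxy| ≤ p, |vy| ≥ 1, and uv^i xy^i z ∈ L for every i ≥ 0.
All symbols are a's, so only lengths matter: let k = |vy|, with 1 ≤ k ≤ p. Then |uv^i xy^i z| = q + (i − 1)k.

Take i = q + 1: the length is q + qk = q(k + 1).
Both factors satisfy q ≥ 2 and k + 1 ≥ 2, so q(k + 1) is composite and uv^(q+1) xy^(q+1) z ∉ L.

This contradicts the CFL pumping lemma, which requires uv^i xy^i z ∈ L for all i ≥ 0.
Hence L = {a^p : p is prime} is not context-free. ∎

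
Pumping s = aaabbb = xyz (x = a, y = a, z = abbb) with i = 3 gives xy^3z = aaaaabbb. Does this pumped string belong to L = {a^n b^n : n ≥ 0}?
No

xy³z = a · aaa · abbb = aaaaabbb.
aaaaabbb has 5 a's and 3 b's; 5 ≠ 3, so it is not in L.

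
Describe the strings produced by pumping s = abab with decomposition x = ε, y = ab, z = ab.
{xy^i z : i ≥ 0} = {(ab)^(i+1) : i ≥ 0} = {ab, abab, ababab, ...}

With x = ε, y = ab, z = ab: Pumping 'ab' gives strings of alternating a's and b's.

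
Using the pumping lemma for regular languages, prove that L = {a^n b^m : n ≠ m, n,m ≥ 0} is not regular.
Assume for contradiction that L is regular, and let p ≥ 1 be the pumping length given by the pumping lemma.
Choose s = a^p b^(p + p!). Then s ∈ L because p ≠ p + p! (as p! ≥ 1), and |s| ≥ p.
By the pumping lemma, s = xyz for some x, y, z with |xy| ≤ p, |y| ≥ 1, and xy^i z ∈ L for every i ≥ 0.
Since |xy| ≤ p and the first p symbols of s are all a's, y = a^k for some k with 1 ≤ k ≤ p.
For every i ≥ 0, xy^i z = a^(p + (i − 1)k) b^(p + p!).

Because 1 ≤ k ≤ p, k divides p!. Let t = p!/k (a positive integer) and take i = t + 1.
Then the number of a's is p + tk = p + p!, which equals the number of b's.
So xy^(t+1) z = a^(p + p!) b^(p + p!) has equally many a's and b's and is NOT in L.

This contradicts the pumping lemma, which requires xy^i z ∈ L for all i ≥ 0.
Hence L = {a^n b^m : n ≠ m, n,m ≥ 0} is not regular. ∎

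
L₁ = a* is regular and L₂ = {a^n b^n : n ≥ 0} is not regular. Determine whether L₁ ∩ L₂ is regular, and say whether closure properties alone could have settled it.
Yes — L₁ ∩ L₂ is regular.

A string of a* contains no b's, and the only string of {a^n b^n} with no b's is ε (n = 0). So L₁ ∩ L₂ = {ε}, a finite language, which is regular.

Note that the bare facts "L₁ regular, L₂ non-regular" do not settle the question by themselves: the closure of regular languages under ∪, ∩, complement and difference applies only when BOTH operands are regular. With a non-regular operand the result can come out regular or non-regular depending on the specific languages, so one has to work out L₁ ∩ L₂ for this particular pair, as above.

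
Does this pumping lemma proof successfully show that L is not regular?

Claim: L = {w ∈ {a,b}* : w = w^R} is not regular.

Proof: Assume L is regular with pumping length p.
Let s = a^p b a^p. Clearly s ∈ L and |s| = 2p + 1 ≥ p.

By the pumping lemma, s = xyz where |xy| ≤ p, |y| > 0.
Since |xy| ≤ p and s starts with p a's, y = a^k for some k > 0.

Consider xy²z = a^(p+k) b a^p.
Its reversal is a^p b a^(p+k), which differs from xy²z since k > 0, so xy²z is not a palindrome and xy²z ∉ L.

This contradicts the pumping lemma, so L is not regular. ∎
The proof is correct.

This proof is valid because:
1. s = a^p b a^p is in L and is chosen in terms of p, so |s| ≥ p holds for every p
2. The decomposition analysis is correct: |xy| ≤ p forces y to lie inside the leading a's
3. The contradiction is valid: a^(p+k) b a^p has more a's before the b than after it, so it is not a palindrome
4. The conclusion follows logically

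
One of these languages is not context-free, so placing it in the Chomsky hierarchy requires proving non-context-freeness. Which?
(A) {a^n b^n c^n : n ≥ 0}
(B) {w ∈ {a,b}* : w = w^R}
(A) {a^n b^n c^n : n ≥ 0}

(A) {a^n b^n c^n : n ≥ 0} requires the CFL pumping lemma.

- {w ∈ {a,b}* : w = w^R} is context-free (but not regular)
  • Can be shown non-regular with the regular pumping lemma
  • After pumping, the string is no longer symmetric

- {a^n b^n c^n : n ≥ 0} is NOT context-free
  • Requires the CFL pumping lemma to prove
  • Cannot maintain three equal counts simultaneously

The CFL pumping lemma is "stronger" in that it can prove non-membership
in the larger class of context-free languages.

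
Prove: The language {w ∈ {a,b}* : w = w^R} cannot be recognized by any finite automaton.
Assume for contradiction that L is regular, and let p ≥ 1 be the pumping length given by the pumping lemma.
Choose s = a^p b a^p. Then s ∈ L (it reads the same in both directions) and |s| = 2p + 1 ≥ p.
By the pumping lemma, s = xyz for some x, y, z with |xy| ≤ p, |y| ≥ 1, and xy^i z ∈ L for every i ≥ 0.
Since |xy| ≤ p and the first p symbols of s are all a's, y = a^k for some k with 1 ≤ k ≤ p.

Take i = 2: xy²z = a^(p + k) b a^p.
Its reversal is a^p b a^(p + k). These differ because the block of a's before the unique b has length p + k in one and p in the other, and p + k ≠ p since k ≥ 1. So xy²z is not a palindrome, i.e. xy²z ∉ L.

This contradicts the pumping lemma, which requires xy^i z ∈ L for all i ≥ 0.
Hence L = {w ∈ {a,b}* : w = w^R} is not regular. ∎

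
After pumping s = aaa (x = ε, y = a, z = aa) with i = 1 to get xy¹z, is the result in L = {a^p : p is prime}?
Yes

xy¹z = ε · a · aa = aaa.
aaa has length 3, which is prime, so it is in L.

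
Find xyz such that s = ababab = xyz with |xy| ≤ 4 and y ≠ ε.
x = 'ab', y = 'ab', z = 'ab'

For s = ababab and p = 4, one valid decomposition is:
- x = 'ab' (length 2)
- y = 'ab' (length 2)
- z = 'ab' (length 2)

Verification:
- xyz = 'ab' + 'ab' + 'ab' = ababab ✓
- |xy| = 4 ≤ 4 ✓
- |y| = 2 > 0 ✓

All pumping lemma constraints are satisfied.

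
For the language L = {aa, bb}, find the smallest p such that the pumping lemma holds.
p = 3

For a finite language L, the pumping lemma holds vacuously if p > max|s| for s ∈ L.

The longest string in L = {aa, bb} has length 2.
If p = 3, then no string s ∈ L has |s| ≥ p, so the condition is vacuously true.

The minimum pumping length is p = 3.

Why no smaller p works: for any p ≤ 2, the longest string s ∈ L has |s| = 2 ≥ p, so it would
have to be pumpable; but pumping up (i = 2, 3, ...) produces ever longer strings, which cannot all lie in the
finite language L. So the pumping property fails for every p ≤ 2.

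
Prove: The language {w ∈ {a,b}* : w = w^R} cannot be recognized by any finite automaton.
Assume for contradiction that L is regular, and let p ≥ 1 be the pumping length given by the pumping lemma.
Choose s = a^p b a^p. Then s ∈ L (it reads the same in both directions) and |s| = 2p + 1 ≥ p.
By the pumping lemma, s = xyz for some x, y, z with |xy| ≤ p, |y| ≥ 1, and xy^i z ∈ L for every i ≥ 0.
Since |xy| ≤ p and the first p symbols of s are all a's, y = a^k for some k with 1 ≤ k ≤ p.

Take i = 2: xy²z = a^(p + k) b a^p.
Its reversal is a^p b a^(p + k). These differ because the block of a's before the unique b has length p + k in one and p in the other, and p + k ≠ p since k ≥ 1. So xy²z is not a palindrome, i.e. xy²z ∉ L.

This contradicts the pumping lemma, which requires xy^i z ∈ L for all i ≥ 0.
Hence L = {w ∈ {a,b}* : w = w^R} is not regular. ∎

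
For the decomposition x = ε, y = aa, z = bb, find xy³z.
aaaaaabb

Given x = '', y = 'aa', z = 'bb' and i = 3:

xy^3z = x + y·y·...·y (3 times) + z
       = '' + 'aa'^3 + 'bb'
       = '' + 'aaaaaa' + 'bb'
       = 'aaaaaabb'

The pumped string is 'aaaaaabb' with length 8.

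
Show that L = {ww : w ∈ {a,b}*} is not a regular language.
Assume for contradiction that L is regular, and let p ≥ 1 be the pumping length given by the pumping lemma.
Choose s = a^p b a^p b. Then s ∈ L (take w = a^p b) and |s| = 2p + 2 ≥ p.
By the pumping lemma, s = xyz for some x, y, z with |xy| ≤ p, |y| ≥ 1, and xy^i z ∈ L for every i ≥ 0.
Since |xy| ≤ p and the first p symbols of s are all a's, y = a^k for some k with 1 ≤ k ≤ p.

Take i = 2: t = xy²z = a^(p + k) b a^p b.
Suppose t = uu for some string u. The string t contains exactly two b's and ends in b, so u contains exactly one b and ends in b; hence u = a^j b for some j, and uu = a^j b a^j b. Comparing with t = a^(p + k) b a^p b forces j = p + k (first block) and j = p (second block), which is impossible since k ≥ 1. So t ∉ L.

This contradicts the pumping lemma, which requires xy^i z ∈ L for all i ≥ 0.
Hence L = {ww : w ∈ {a,b}*} is not regular. ∎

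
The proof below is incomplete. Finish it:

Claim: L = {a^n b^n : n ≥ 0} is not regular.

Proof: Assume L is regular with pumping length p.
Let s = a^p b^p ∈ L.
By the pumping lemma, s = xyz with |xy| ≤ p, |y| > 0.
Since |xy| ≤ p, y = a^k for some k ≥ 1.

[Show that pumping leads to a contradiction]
Consider xy²z = a^(p+k) b^p.

Since k ≥ 1, we have p + k > p.
So xy²z has more a's than b's: (p+k) a's vs p b's.
This means xy²z ∉ L because a^n b^n requires equal counts.

This contradicts the pumping lemma which states xy²z ∈ L.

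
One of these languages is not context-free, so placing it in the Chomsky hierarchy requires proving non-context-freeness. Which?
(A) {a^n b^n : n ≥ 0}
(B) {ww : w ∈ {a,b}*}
(B) {ww : w ∈ {a,b}*}

(B) {ww : w ∈ {a,b}*} requires the CFL pumping lemma.

- {a^n b^n : n ≥ 0} is context-free (but not regular)
  • Can be shown non-regular with the regular pumping lemma
  • After pumping, the number of a's and b's become unequal

- {ww : w ∈ {a,b}*} is NOT context-free
  • Requires the CFL pumping lemma to prove
  • Cannot verify equality of two arbitrary substrings

The CFL pumping lemma is "stronger" in that it can prove non-membership
in the larger class of context-free languages.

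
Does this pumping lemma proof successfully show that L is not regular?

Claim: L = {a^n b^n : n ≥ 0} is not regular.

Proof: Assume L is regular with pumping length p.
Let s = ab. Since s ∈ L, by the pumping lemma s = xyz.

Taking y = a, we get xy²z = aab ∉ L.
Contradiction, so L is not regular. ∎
The proof is INCORRECT.

Error: The string s = ab may be shorter than p.
The pumping lemma only applies to strings with |s| ≥ p, and p is not under our control.
We must choose s in terms of p, e.g. s = a^p b^p, to ensure |s| ≥ p.
(The proof also fixes one particular y; a valid argument must handle every decomposition with |xy| ≤ p and |y| ≥ 1 — for s = a^p b^p this forces y = a^k, and then xy²z = a^(p+k) b^p ∉ L.)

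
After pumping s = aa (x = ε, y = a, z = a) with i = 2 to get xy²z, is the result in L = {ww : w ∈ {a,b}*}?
No

xy²z = ε · aa · a = aaa.
aaa has odd length 3, so it cannot be written as ww and is not in L.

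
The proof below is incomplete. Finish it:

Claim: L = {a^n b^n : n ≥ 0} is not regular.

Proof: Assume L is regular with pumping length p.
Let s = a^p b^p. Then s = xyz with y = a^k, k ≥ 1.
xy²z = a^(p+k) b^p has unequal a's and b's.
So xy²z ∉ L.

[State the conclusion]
This contradicts the pumping lemma for regular languages,
which guarantees xy^i z ∈ L for all i ≥ 0.

Since our assumption that L is regular leads to a contradiction,
we conclude that L = {a^n b^n : n ≥ 0} is NOT regular. ∎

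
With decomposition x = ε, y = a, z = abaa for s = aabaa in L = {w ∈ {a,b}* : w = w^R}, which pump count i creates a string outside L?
i = 2

xy²z = ε · aa · abaa = aaabaa; aaabaa reversed is aabaaa ≠ aaabaa, so it is not a palindrome and is not in L.
(Other choices also work, e.g. i = 0, 3; only i = 1 is guaranteed to stay in L since xy¹z = s.)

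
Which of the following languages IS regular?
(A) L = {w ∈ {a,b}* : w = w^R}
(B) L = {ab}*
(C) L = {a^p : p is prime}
(B) {ab}*

(B) L = {ab}* is regular.

This can be recognized by a finite automaton (DFA/NFA).
Regular expressions like {ab}* define regular languages.

The other choices are not regular:
- {w ∈ {a,b}* : w = w^R}: After pumping, the string is no longer symmetric
- {a^p : p is prime}: After pumping, the length becomes composite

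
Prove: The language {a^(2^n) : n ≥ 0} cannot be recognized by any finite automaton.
Assume for contradiction that L is regular, and let p ≥ 1 be the pumping length given by the pumping lemma.
Choose s = a^(2^p). Then s ∈ L and |s| = 2^p ≥ p.
By the pumping lemma, s = xyz for some x, y, z with |xy| ≤ p, |y| ≥ 1, and xy^i z ∈ L for every i ≥ 0.
Here y = a^k for some k with 1 ≤ k ≤ |xy| ≤ p, and p < 2^p.

Take i = 2: |xy²z| = 2^p + k.
Now 2^p < 2^p + k ≤ 2^p + p < 2^p + 2^p = 2^(p+1).
So |xy²z| lies strictly between the consecutive powers of two 2^p and 2^(p+1), hence is not a power of 2, and xy²z ∉ L.

This contradicts the pumping lemma, which requires xy^i z ∈ L for all i ≥ 0.
Hence L = {a^(2^n) : n ≥ 0} is not regular. ∎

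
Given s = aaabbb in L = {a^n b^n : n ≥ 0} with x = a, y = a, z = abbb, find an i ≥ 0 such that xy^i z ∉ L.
i = 3

xy³z = a · aaa · abbb = aaaaabbb; aaaaabbb has 5 a's and 3 b's; 5 ≠ 3, so it is not in L.
(Other choices also work, e.g. i = 0, 2; only i = 1 is guaranteed to stay in L since xy¹z = s.)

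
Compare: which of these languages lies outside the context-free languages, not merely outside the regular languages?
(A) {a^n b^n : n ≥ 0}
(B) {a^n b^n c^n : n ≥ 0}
(B) {a^n b^n c^n : n ≥ 0}

(B) {a^n b^n c^n : n ≥ 0} requires the CFL pumping lemma.

- {a^n b^n : n ≥ 0} is context-free (but not regular)
  • Can be shown non-regular with the regular pumping lemma
  • After pumping, the number of a's and b's become unequal

- {a^n b^n c^n : n ≥ 0} is NOT context-free
  • Requires the CFL pumping lemma to prove
  • Cannot maintain three equal counts simultaneously

The CFL pumping lemma is "stronger" in that it can prove non-membership
in the larger class of context-free languages.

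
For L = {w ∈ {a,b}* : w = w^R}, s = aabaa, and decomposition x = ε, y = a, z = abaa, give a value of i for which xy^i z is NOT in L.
i = 2

xy²z = ε · aa · abaa = aaabaa; aaabaa reversed is aabaaa ≠ aaabaa, so it is not a palindrome and is not in L.
(Other choices also work, e.g. i = 0, 3; only i = 1 is guaranteed to stay in L since xy¹z = s.)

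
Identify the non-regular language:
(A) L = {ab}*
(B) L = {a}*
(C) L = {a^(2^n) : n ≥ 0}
(C) {a^(2^n) : n ≥ 0}

(C) L = {a^(2^n) : n ≥ 0} is NOT regular.

The pumping lemma can be used to prove this:
After pumping, length is no longer a power of 2

The other languages are regular because they can be recognized by finite automata.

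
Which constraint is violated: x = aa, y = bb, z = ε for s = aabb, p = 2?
Violated: |xy| ≤ p

The decomposition x = aa, y = bb, z = ε for s = aabb with p = 2
violates the constraint: |xy| ≤ p

|xy| = |aabb| = 4 > 2 = p. The decomposition puts too many characters in xy.

Pumping lemma constraints:
1. xyz = s (decomposition is valid)
2. |xy| ≤ p
3. |y| > 0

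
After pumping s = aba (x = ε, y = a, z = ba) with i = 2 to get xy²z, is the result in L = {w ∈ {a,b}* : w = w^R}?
No

xy²z = ε · aa · ba = aaba.
aaba reversed is abaa ≠ aaba, so it is not a palindrome and is not in L.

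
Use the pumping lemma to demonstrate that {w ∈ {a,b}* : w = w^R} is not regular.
Assume for contradiction that L is regular, and let p ≥ 1 be the pumping length given by the pumping lemma.
Choose s = a^p b a^p. Then s ∈ L (it reads the same in both directions) and |s| = 2p + 1 ≥ p.
By the pumping lemma, s = xyz for some x, y, z with |xy| ≤ p, |y| ≥ 1, and xy^i z ∈ L for every i ≥ 0.
Since |xy| ≤ p and the first p symbols of s are all a's, y = a^k for some k with 1 ≤ k ≤ p.

Take i = 0: xy⁰z = a^(p − k) b a^p.
Its reversal is a^p b a^(p − k). These differ because the block of a's before the unique b has length p − k in one and p in the other, and p − k ≠ p since k ≥ 1. So xy⁰z is not a palindrome, i.e. xy⁰z ∉ L.

This contradicts the pumping lemma, which requires xy^i z ∈ L for all i ≥ 0.
Hence L = {w ∈ {a,b}* : w = w^R} is not regular. ∎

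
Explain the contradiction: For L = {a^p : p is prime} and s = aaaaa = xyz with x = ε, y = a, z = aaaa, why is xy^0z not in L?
xy⁰z = aaaa ∉ L

Pumping with i = 0 replaces y = a by y⁰ = ε:
- Original: s = xyz = aaaaa; aaaaa has length 5, which is prime, so it is in L
- Pumped: xy⁰z = ε · ε · aaaa = aaaa
- aaaa has length 4 = 2 × 2, which is not prime, so it is not in L

The pumping lemma would require xy⁰z ∈ L, so this decomposition yields a contradiction.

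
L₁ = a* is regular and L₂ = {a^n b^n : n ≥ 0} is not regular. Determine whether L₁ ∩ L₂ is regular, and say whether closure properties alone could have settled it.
Yes — L₁ ∩ L₂ is regular.

A string of a* contains no b's, and the only string of {a^n b^n} with no b's is ε (n = 0). So L₁ ∩ L₂ = {ε}, a finite language, which is regular.

Note that the bare facts "L₁ regular, L₂ non-regular" do not settle the question by themselves: the closure of regular languages under ∪, ∩, complement and difference applies only when BOTH operands are regular. With a non-regular operand the result can come out regular or non-regular depending on the specific languages, so one has to work out L₁ ∩ L₂ for this particular pair, as above.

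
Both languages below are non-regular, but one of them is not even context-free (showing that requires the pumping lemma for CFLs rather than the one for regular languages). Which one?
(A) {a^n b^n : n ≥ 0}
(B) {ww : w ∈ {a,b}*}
(B) {ww : w ∈ {a,b}*}

(B) {ww : w ∈ {a,b}*} requires the CFL pumping lemma.

- {a^n b^n : n ≥ 0} is context-free (but not regular)
  • Can be shown non-regular with the regular pumping lemma
  • After pumping, the number of a's and b's become unequal

- {ww : w ∈ {a,b}*} is NOT context-free
  • Requires the CFL pumping lemma to prove
  • Cannot verify equality of two arbitrary substrings

The CFL pumping lemma is "stronger" in that it can prove non-membership
in the larger class of context-free languages.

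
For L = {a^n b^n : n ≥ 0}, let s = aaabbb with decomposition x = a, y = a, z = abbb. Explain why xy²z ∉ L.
xy²z = aaaabbb ∉ L

Pumping with i = 2 replaces y = a by y² = aa:
- Original: s = xyz = aaabbb; aaabbb = a^3 b^3 has equal counts (3 = 3), so it is in L
- Pumped: xy²z = a · aa · abbb = aaaabbb
- aaaabbb has 4 a's and 3 b's; 4 ≠ 3, so it is not in L

The pumping lemma would require xy²z ∈ L, so this decomposition yields a contradiction.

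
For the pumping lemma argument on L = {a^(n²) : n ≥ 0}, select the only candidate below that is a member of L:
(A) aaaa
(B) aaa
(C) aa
(A) aaaa

The pumping lemma is applied to a string s that lies in L, so first check membership of each option:
- (A) aaaa has length 4 = 2², a perfect square, so it is in L ✓
- (B) aaa has length 3, strictly between 1² = 1 and 2² = 4, so it is not in L ✗
- (C) aa has length 2, strictly between 1² = 1 and 2² = 4, so it is not in L ✗

Only (A) aaaa is in L, so it is the only candidate that could play the role of s.
(In a complete proof one picks s in terms of the pumping length p so that |s| ≥ p is guaranteed; a fixed string like aaaa illustrates the shape of such an s.)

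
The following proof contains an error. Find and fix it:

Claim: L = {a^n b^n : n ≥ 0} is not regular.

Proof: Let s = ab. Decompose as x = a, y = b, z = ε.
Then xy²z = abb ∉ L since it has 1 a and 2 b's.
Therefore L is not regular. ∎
Error: The string s = ab might be shorter than the pumping length p.

Correction: Choose s = a^p b^p to ensure |s| ≥ p. Also, the decomposition is wrong: with |xy| ≤ p, y cannot include b's when s starts with p a's.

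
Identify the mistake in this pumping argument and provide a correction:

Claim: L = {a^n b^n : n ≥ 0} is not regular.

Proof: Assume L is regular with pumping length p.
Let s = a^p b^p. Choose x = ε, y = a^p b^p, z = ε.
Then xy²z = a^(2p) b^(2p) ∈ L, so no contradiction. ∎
Error: The decomposition violates |xy| ≤ p. With y = a^p b^p, |xy| = |y| = 2p > p. (The proof also miscomputes xy²z, which would be a^p b^p a^p b^p rather than a^(2p) b^(2p), and it wrongly treats one harmless decomposition as settling the matter — the prover does not get to choose the decomposition.)

Correction: The pumping lemma requires |xy| ≤ p, and the argument must handle every decomposition satisfying |xy| ≤ p, |y| ≥ 1. Since s starts with p a's, any such y consists only of a's, say y = a^k with k ≥ 1. Then xy²z = a^(p+k) b^p has unequal numbers of a's and b's, so xy²z ∉ L — the required contradiction.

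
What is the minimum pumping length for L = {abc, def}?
p = 4

For a finite language L, the pumping lemma holds vacuously if p > max|s| for s ∈ L.

The longest string in L = {abc, def} has length 3.
If p = 4, then no string s ∈ L has |s| ≥ p, so the condition is vacuously true.

The minimum pumping length is p = 4.

Why no smaller p works: for any p ≤ 3, the longest string s ∈ L has |s| = 3 ≥ p, so it would
have to be pumpable; but pumping up (i = 2, 3, ...) produces ever longer strings, which cannot all lie in the
finite language L. So the pumping property fails for every p ≤ 3.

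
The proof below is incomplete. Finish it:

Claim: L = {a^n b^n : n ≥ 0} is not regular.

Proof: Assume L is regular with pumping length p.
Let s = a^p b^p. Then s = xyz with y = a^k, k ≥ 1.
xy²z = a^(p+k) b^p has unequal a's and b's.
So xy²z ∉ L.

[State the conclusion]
This contradicts the pumping lemma for regular languages,
which guarantees xy^i z ∈ L for all i ≥ 0.

Since our assumption that L is regular leads to a contradiction,
we conclude that L = {a^n b^n : n ≥ 0} is NOT regular. ∎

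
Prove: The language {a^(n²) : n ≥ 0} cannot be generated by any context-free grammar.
Assume for contradiction that L is context-free, and let p ≥ 1 be the pumping length given by the pumping lemma for CFLs.
Choose s = a^(p²). Then s ∈ L and |s| = p² ≥ p.
By the CFL pumping lemma, s = uvxyz for some u, v, x, y, z with |vxy| ≤ p, |vy| ≥ 1, and uv^i xy^i z ∈ L for every i ≥ 0.
All symbols are a's, so only lengths matter: let k = |vy|, with 1 ≤ k ≤ |vxy| ≤ p.

Take i = 2: |uv²xy²z| = p² + k, and p² < p² + k ≤ p² + p < (p + 1)².
So the length lies strictly between consecutive squares and is not a perfect square; uv²xy²z ∉ L.

This contradicts the CFL pumping lemma, which requires uv^i xy^i z ∈ L for all i ≥ 0.
Hence L = {a^(n²) : n ≥ 0} is not context-free. ∎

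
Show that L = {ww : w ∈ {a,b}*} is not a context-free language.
Assume for contradiction that L is context-free, and let p ≥ 1 be the pumping length given by the pumping lemma for CFLs.
Choose s = a^p b^p a^p b^p. Then s ∈ L (take w = a^p b^p) and |s| = 4p ≥ p.
By the CFL pumping lemma, s = uvxyz for some u, v, x, y, z with |vxy| ≤ p, |vy| ≥ 1, and uv^i xy^i z ∈ L for every i ≥ 0.

Write s as four blocks A₁ B₁ A₂ B₂ with A₁ = A₂ = a^p and B₁ = B₂ = b^p. Since |vxy| ≤ p, the window vxy lies inside at most two adjacent blocks. Take i = 0 and let t = uxz, so |t| = 4p − |vy| with 1 ≤ |vy| ≤ p. If |t| is odd, t ∉ L immediately, so assume |vy| is even (hence |vy| ≥ 2) and |t|/2 = 2p − |vy|/2, which satisfies p ≤ |t|/2 ≤ 2p − 1.

Case 1 (vxy inside A₁B₁): t = a^(p−j) b^(p−l) a^p b^p with j + l = |vy|. The second half of t has length < 2p, so it is a suffix of the trailing a^p b^p and ends in b; the first half is a^(p−j) b^(p−l) a^((j+l)/2), which ends in a because (j+l)/2 ≥ 1. The halves differ, so t ∉ L.

Case 2 (vxy inside B₁A₂, straddling the middle): t = a^p b^(p−j) a^(p−l) b^p with j + l = |vy|. If t = ww, then w is a prefix of t of length ≥ p, so w begins with a^p; and w is a suffix of t of length ≥ p, so w ends with b^p. That forces |w| ≥ 2p, contradicting |w| = |t|/2 ≤ 2p − 1. So t ∉ L.

Case 3 (vxy inside A₂B₂): t = a^p b^p a^(p−j) b^(p−l) with j + l = |vy|. The first half of t is a prefix of a^p b^p, so it begins with a; the second half is b^((j+l)/2) a^(p−j) b^(p−l), which begins with b. The halves differ, so t ∉ L.

In every case uv⁰xy⁰z = uxz ∉ L.

This contradicts the CFL pumping lemma, which requires uv^i xy^i z ∈ L for all i ≥ 0.
Hence L = {ww : w ∈ {a,b}*} is not context-free. ∎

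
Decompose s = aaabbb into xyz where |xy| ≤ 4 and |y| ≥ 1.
x = 'aa', y = 'a', z = 'bbb'

For s = aaabbb and p = 4, one valid decomposition is:
- x = 'aa' (length 2)
- y = 'a' (length 1)
- z = 'bbb' (length 3)

Verification:
- xyz = 'aa' + 'a' + 'bbb' = aaabbb ✓
- |xy| = 3 ≤ 4 ✓
- |y| = 1 > 0 ✓

All pumping lemma constraints are satisfied.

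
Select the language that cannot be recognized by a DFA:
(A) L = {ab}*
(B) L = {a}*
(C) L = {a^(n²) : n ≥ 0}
(C) {a^(n²) : n ≥ 0}

(C) L = {a^(n²) : n ≥ 0} is NOT regular.

The pumping lemma can be used to prove this:
After pumping, length is no longer a perfect square

The other languages are regular because they can be recognized by finite automata.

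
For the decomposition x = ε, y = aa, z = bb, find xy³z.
aaaaaabb

Given x = '', y = 'aa', z = 'bb' and i = 3:

xy^3z = x + y·y·...·y (3 times) + z
       = '' + 'aa'^3 + 'bb'
       = '' + 'aaaaaa' + 'bb'
       = 'aaaaaabb'

The pumped string is 'aaaaaabb' with length 8.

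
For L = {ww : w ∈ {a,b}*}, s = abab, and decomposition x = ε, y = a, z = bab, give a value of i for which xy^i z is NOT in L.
i = 2

xy²z = ε · aa · bab = aabab; aabab has odd length 5, so it cannot be written as ww and is not in L.
(Other choices also work, e.g. i = 0, 3; only i = 1 is guaranteed to stay in L since xy¹z = s.)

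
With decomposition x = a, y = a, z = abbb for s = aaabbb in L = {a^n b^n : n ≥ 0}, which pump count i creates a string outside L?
i = 0

xy⁰z = a · ε · abbb = aabbb; aabbb has 2 a's and 3 b's; 2 ≠ 3, so it is not in L.
(Other choices also work, e.g. i = 2, 3; only i = 1 is guaranteed to stay in L since xy¹z = s.)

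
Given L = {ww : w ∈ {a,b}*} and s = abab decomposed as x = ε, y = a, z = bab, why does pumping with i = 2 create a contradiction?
xy²z = aabab ∉ L

Pumping with i = 2 replaces y = a by y² = aa:
- Original: s = xyz = abab; abab splits into halves ab · ab, which are equal, so it is in L (w = ab)
- Pumped: xy²z = ε · aa · bab = aabab
- aabab has odd length 5, so it cannot be written as ww and is not in L

The pumping lemma would require xy²z ∈ L, so this decomposition yields a contradiction.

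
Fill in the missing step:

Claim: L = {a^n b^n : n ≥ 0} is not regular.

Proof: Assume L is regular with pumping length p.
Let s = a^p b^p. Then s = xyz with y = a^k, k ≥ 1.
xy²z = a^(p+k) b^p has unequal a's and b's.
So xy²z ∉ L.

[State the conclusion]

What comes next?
This contradicts the pumping lemma for regular languages,
which guarantees xy^i z ∈ L for all i ≥ 0.

Since our assumption that L is regular leads to a contradiction,
we conclude that L = {a^n b^n : n ≥ 0} is NOT regular. ∎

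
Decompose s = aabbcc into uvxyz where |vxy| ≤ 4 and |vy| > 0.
u='a', v='a', x='bb', y='c', z='c'

For s = aabbcc with pumping length p = 4:

One valid decomposition:
- u = 'a'
- v = 'a'
- x = 'bb'
- y = 'c'
- z = 'c'

Verification:
- uvxyz = 'a' + 'a' + 'bb' + 'c' + 'c' = aabbcc ✓
- |vxy| = |'abbc'| = 4 ≤ 4 ✓
- |vy| = |'ac'| = 2 > 0 ✓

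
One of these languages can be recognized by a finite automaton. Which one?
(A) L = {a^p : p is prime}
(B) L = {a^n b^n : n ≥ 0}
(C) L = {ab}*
(C) {ab}*

(C) L = {ab}* is regular.

This can be recognized by a finite automaton (DFA/NFA).
Regular expressions like {ab}* define regular languages.

The other choices are not regular:
- {a^n b^n : n ≥ 0}: After pumping, the number of a's and b's become unequal
- {a^p : p is prime}: After pumping, the length becomes composite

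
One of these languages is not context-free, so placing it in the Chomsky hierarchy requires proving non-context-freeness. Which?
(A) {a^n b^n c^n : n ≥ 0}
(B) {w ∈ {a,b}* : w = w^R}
(A) {a^n b^n c^n : n ≥ 0}

(A) {a^n b^n c^n : n ≥ 0} requires the CFL pumping lemma.

- {w ∈ {a,b}* : w = w^R} is context-free (but not regular)
  • Can be shown non-regular with the regular pumping lemma
  • After pumping, the string is no longer symmetric

- {a^n b^n c^n : n ≥ 0} is NOT context-free
  • Requires the CFL pumping lemma to prove
  • Cannot maintain three equal counts simultaneously

The CFL pumping lemma is "stronger" in that it can prove non-membership
in the larger class of context-free languages.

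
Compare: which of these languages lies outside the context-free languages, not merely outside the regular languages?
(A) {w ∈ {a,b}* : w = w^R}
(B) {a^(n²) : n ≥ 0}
(B) {a^(n²) : n ≥ 0}

(B) {a^(n²) : n ≥ 0} requires the CFL pumping lemma.

- {w ∈ {a,b}* : w = w^R} is context-free (but not regular)
  • Can be shown non-regular with the regular pumping lemma
  • After pumping, the string is no longer symmetric

- {a^(n²) : n ≥ 0} is NOT context-free
  • Requires the CFL pumping lemma to prove
  • Gaps between squares grow unboundedly

The CFL pumping lemma is "stronger" in that it can prove non-membership
in the larger class of context-free languages.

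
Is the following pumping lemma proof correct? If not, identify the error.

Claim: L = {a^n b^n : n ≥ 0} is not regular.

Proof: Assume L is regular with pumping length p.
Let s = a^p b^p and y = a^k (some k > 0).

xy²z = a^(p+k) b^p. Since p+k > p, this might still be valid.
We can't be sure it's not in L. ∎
The proof is INCORRECT.

Error: The conclusion is wrong.
xy²z = a^(p+k) b^p is definitely NOT in L because the number of a's (p+k) ≠ number of b's (p).
The proof incorrectly doubts what is actually a valid contradiction.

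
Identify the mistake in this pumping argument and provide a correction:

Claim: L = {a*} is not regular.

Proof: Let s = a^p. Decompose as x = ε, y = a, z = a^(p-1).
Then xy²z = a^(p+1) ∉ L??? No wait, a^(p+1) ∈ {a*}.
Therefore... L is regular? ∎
Error: The proof attempts to show a*  is not regular, but a* IS regular!

Correction: a* is a regular language (recognized by a simple DFA with one accepting state and self-loop on 'a'). The pumping lemma can only prove non-regularity, not regularity. For regular languages, pumping always works.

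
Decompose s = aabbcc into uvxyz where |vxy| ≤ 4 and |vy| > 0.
u='a', v='a', x='bb', y='c', z='c'

For s = aabbcc with pumping length p = 4:

One valid decomposition:
- u = 'a'
- v = 'a'
- x = 'bb'
- y = 'c'
- z = 'c'

Verification:
- uvxyz = 'a' + 'a' + 'bb' + 'c' + 'c' = aabbcc ✓
- |vxy| = |'abbc'| = 4 ≤ 4 ✓
- |vy| = |'ac'| = 2 > 0 ✓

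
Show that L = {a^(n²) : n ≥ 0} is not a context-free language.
Assume for contradiction that L is context-free, and let p ≥ 1 be the pumping length given by the pumping lemma for CFLs.
Choose s = a^(p²). Then s ∈ L and |s| = p² ≥ p.
By the CFL pumping lemma, s = uvxyz for some u, v, x, y, z with |vxy| ≤ p, |vy| ≥ 1, and uv^i xy^i z ∈ L for every i ≥ 0.
All symbols are a's, so only lengths matter: let k = |vy|, with 1 ≤ k ≤ |vxy| ≤ p.

Take i = 2: |uv²xy²z| = p² + k, and p² < p² + k ≤ p² + p < (p + 1)².
So the length lies strictly between consecutive squares and is not a perfect square; uv²xy²z ∉ L.

This contradicts the CFL pumping lemma, which requires uv^i xy^i z ∈ L for all i ≥ 0.
Hence L = {a^(n²) : n ≥ 0} is not context-free. ∎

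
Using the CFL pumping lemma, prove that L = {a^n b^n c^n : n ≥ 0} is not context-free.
Assume for contradiction that L is context-free, and let p ≥ 1 be the pumping length given by the pumping lemma for CFLs.
Choose s = a^p b^p c^p. Then s ∈ L and |s| = 3p ≥ p.
By the CFL pumping lemma, s = uvxyz for some u, v, x, y, z with |vxy| ≤ p, |vy| ≥ 1, and uv^i xy^i z ∈ L for every i ≥ 0.

Because |vxy| ≤ p, the window vxy cannot contain both an a and a c: any substring of s containing both must include the entire block b^p plus at least one a and one c, so it has length ≥ p + 2 > p.
Hence at least one of the letters a, c does not occur in vy at all.

Take i = 0: the string uxz is obtained from s by deleting |vy| ≥ 1 symbols, so |uxz| = 3p − |vy| < 3p.
But the letter (a or c) that does not occur in vy still occurs exactly p times in uxz. Every string of L with exactly p copies of some letter is a^p b^p c^p, of length 3p. Since |uxz| < 3p, uxz ∉ L.

This contradicts the CFL pumping lemma, which requires uv^i xy^i z ∈ L for all i ≥ 0.
Hence L = {a^n b^n c^n : n ≥ 0} is not context-free. ∎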